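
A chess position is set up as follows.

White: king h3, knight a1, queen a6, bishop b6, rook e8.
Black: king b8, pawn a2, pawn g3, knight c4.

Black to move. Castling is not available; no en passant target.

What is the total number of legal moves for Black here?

0

Black to move; king on b8.
In check: yes, from the white rook on e8.
Legal moves: none.
Count: 0.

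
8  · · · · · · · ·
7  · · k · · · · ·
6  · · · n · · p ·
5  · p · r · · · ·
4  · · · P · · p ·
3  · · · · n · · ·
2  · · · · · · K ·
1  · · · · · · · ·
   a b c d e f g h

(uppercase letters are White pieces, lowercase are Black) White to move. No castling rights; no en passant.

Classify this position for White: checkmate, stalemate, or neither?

neither

White to move; white king on g2.
In check: yes, from the black knight on e3.
King squares — f1: attacked by Ne3; g1: available; h1: available; f2: available; h2: available; f3: attacked by Pg4; g3: available; h3: attacked by Pg4.
Legal moves for White: Kg3, Kh2, Kf2, Kh1, Kg1.
White is in check but has 5 legal moves → neither.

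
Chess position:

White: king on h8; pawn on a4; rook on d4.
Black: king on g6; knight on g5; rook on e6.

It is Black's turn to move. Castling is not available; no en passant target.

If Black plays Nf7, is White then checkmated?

no

After Nf7: white king on h8; in check: yes, from the black knight on f7.
White has 1 legal reply: Kg8.
In check but a legal move exists → not checkmate.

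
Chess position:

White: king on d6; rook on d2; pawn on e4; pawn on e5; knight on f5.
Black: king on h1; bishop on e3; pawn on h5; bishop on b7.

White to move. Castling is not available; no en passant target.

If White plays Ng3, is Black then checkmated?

no

After Ng3: black king on h1; in check: yes, from the white knight on g3.
Black has 1 legal reply: Kg1.
In check but a legal move exists → not checkmate.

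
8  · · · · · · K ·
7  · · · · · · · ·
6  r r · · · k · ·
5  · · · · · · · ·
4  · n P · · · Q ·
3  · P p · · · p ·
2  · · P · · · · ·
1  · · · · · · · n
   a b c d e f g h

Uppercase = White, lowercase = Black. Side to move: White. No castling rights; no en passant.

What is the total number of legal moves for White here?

White to move; king on g8.
In check: no.
Legal moves: Kh8, Kf8, Kh7, Qc8, Qg7+, Qd7, Qg6+, Qe6+, Qh5, Qg5+, Qf5+, Qh4+, Qf4+, Qe4, Qd4+, Qh3, Qxg3, Qf3+, Qe2, Qd1, c5.
Count: 21.

21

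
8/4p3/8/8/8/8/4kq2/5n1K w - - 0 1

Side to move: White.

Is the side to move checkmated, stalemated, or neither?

White to move; white king on h1.
In check: no.
King squares — g1: attacked by Qf2; g2: attacked by Qf2; h2: attacked by Nf1.
Legal moves for White: none.
Not in check and no legal moves → stalemate.

stalemate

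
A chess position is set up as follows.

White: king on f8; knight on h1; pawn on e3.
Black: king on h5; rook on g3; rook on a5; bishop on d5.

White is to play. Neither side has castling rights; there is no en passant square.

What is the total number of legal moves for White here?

White to move; king on f8.
In check: no.
Legal moves: Ke8, Ke7, Nxg3+, Nf2, e4.
Count: 5.

5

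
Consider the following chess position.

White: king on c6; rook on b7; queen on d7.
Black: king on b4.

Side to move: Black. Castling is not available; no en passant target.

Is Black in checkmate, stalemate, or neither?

Black to move; black king on b4.
In check: yes, from the white rook on b7.
King squares — a3: available; b3: attacked by Rb7; c3: available; a4: available; c4: available; a5: available; b5: attacked by Kc6; c5: attacked by Kc6.
Legal moves for Black: Ka5, Kc4, Ka4, Kc3, Ka3.
Black is in check but has 5 legal moves → neither.

neither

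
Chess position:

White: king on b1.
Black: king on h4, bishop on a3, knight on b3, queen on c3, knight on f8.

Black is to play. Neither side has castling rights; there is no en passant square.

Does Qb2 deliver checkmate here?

yes

After Qb2: white king on b1; in check: yes, from the black queen on b2.
King squares — a1: attacked by Qb2; c1: attacked by Qb2; a2: attacked by Qb2; b2: attacked by Ba3; c2: attacked by Qb2.
White has no legal moves → checkmate.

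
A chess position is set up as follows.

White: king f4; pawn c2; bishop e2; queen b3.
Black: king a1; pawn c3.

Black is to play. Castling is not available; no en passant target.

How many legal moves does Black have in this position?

Black to move; king on a1.
In check: no.
Legal moves: none.
Count: 0.

0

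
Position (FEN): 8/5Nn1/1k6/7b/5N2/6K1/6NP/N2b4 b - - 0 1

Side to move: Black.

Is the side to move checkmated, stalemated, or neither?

neither

Black to move; black king on b6.
In check: no.
Legal moves for Black include: Ne8, Ne6, Nf5+, Kc7, Kb7, Ka7, Kc6, Ka6, Kc5, Kb5, Ka5, Bxf7, Bg6, Bhg4, Bhf3, Bhe2, Bdg4, Ba4, ... (list truncated; more exist).
Black has legal moves and is not in check → neither.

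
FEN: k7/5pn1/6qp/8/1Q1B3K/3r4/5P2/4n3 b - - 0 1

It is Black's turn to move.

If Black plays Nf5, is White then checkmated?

yes

After Nf5: white king on h4; in check: yes, from the black knight on f5.
King squares — g3: attacked by Rd3; h3: attacked by Rd3; g4: attacked by Qg6; g5: attacked by Qg6; h5: attacked by Qg6.
White has no legal moves → checkmate.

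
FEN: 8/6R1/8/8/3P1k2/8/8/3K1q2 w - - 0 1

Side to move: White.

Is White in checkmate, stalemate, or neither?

neither

White to move; white king on d1.
In check: yes, from the black queen on f1.
King squares — c1: attacked by Qf1; e1: attacked by Qf1; c2: available; d2: available; e2: attacked by Qf1.
Legal moves for White: Kd2, Kc2.
White is in check but has 2 legal moves → neither.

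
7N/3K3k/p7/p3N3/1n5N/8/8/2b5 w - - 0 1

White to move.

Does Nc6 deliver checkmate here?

no

After Nc6: black king on h7; in check: no.
Black is not in check, so this cannot be checkmate.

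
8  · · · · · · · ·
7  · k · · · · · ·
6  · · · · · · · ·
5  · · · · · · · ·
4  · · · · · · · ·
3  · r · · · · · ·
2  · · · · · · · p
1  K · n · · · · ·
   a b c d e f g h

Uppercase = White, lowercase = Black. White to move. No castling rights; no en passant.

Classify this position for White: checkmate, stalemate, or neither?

stalemate

White to move; white king on a1.
In check: no.
King squares — b1: attacked by Rb3; a2: attacked by Nc1; b2: attacked by Rb3.
Legal moves for White: none.
Not in check and no legal moves → stalemate.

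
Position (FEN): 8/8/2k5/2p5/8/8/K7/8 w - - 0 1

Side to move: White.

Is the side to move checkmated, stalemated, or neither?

White to move; white king on a2.
In check: no.
Legal moves for White: Kb3, Ka3, Kb2, Kb1, Ka1.
White has 5 legal moves and is not in check → neither.

neither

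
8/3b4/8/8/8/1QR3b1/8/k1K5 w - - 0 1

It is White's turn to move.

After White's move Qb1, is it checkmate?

After Qb1: black king on a1; in check: yes, from the white queen on b1.
King squares — b1: attacked by Kc1; a2: attacked by Qb1; b2: attacked by Qb1.
Black has no legal moves → checkmate.

yes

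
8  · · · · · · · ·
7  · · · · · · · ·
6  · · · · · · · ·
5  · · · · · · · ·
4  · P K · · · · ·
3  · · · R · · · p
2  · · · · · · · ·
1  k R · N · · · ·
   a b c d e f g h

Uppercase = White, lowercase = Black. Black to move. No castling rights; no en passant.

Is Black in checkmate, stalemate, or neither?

neither

Black to move; black king on a1.
In check: yes, from the white rook on b1.
King squares — b1: available; a2: available; b2: attacked by Rb1.
Legal moves for Black: Ka2, Kxb1.
Black is in check but has 2 legal moves → neither.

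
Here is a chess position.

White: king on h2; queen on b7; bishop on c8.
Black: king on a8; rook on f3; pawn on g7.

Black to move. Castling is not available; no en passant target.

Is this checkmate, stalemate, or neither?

checkmate

Black to move; black king on a8.
In check: yes, from the white queen on b7.
King squares — a7: attacked by Qb7; b7: attacked by Bc8; b8: attacked by Qb7.
Legal moves for Black: none.
In check with no legal moves → checkmate.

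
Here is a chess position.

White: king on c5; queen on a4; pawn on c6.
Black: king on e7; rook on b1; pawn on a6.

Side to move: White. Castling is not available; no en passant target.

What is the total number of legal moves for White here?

White to move; king on c5.
In check: no.
Legal moves: Kd5, Kd4, Kc4, Qxa6, Qb5, Qa5, Qh4+, Qg4, Qf4, Qe4+, Qd4, Qc4, Qb4, Qb3, Qa3, Qc2, Qa2, Qd1, Qa1, c7.
Count: 20.

20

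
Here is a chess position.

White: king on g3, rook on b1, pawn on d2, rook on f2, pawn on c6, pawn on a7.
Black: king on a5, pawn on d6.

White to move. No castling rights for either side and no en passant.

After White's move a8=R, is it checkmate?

yes

After a8=R: black king on a5; in check: yes, from the white rook on a8.
King squares — a4: attacked by Ra8; b4: attacked by Rb1; b5: attacked by Rb1; a6: attacked by Ra8; b6: attacked by Rb1.
Black has no legal moves → checkmate.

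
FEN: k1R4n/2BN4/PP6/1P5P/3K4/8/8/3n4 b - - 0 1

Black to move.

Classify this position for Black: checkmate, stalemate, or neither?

Black to move; black king on a8.
In check: yes, from the white rook on c8.
King squares — a7: attacked by Pb6; b7: attacked by Pa6; b8: attacked by Bc7.
Legal moves for Black: none.
In check with no legal moves → checkmate.

checkmate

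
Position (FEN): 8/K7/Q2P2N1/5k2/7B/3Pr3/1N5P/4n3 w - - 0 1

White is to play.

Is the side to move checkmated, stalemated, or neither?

White to move; white king on a7.
In check: no.
Legal moves for White include: Kb8, Ka8, Kb7, Kb6, Nh8, Nf8, Ne7+, Ne5, Nf4, Qc8+, Qb7, Qc6, Qb6, Qb5+, Qa5+, Qc4, Qa4, Qa3, ... (list truncated; more exist).
White has legal moves and is not in check → neither.

neither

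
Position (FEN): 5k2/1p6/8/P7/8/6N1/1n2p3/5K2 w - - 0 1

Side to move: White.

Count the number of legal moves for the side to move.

6

White to move; king on f1.
In check: yes, from the black pawn on e2.
Legal moves: Kg2, Kf2, Kxe2, Kg1, Ke1, Nxe2.
Count: 6.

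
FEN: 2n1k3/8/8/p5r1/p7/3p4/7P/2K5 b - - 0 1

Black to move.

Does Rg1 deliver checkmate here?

After Rg1: white king on c1; in check: yes, from the black rook on g1.
White has 2 legal replies: Kd2, Kb2.
In check but a legal move exists → not checkmate.

no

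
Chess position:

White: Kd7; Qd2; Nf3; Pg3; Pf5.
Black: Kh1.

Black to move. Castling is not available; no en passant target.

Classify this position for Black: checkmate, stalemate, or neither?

Black to move; black king on h1.
In check: no.
King squares — g1: attacked by Nf3; g2: attacked by Qd2; h2: attacked by Qd2.
Legal moves for Black: none.
Not in check and no legal moves → stalemate.

stalemate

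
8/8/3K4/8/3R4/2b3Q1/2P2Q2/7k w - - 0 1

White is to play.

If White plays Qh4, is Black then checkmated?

After Qh4: black king on h1; in check: yes, from the white queen on h4.
King squares — g1: attacked by Qf2; g2: attacked by Qf2; h2: attacked by Qf2.
Black has no legal moves → checkmate.

yes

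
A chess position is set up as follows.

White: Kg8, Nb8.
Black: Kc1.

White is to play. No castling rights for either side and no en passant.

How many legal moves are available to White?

8

White to move; king on g8.
In check: no.
Legal moves: Kh8, Kf8, Kh7, Kg7, Kf7, Nd7, Nc6, Na6.
Count: 8.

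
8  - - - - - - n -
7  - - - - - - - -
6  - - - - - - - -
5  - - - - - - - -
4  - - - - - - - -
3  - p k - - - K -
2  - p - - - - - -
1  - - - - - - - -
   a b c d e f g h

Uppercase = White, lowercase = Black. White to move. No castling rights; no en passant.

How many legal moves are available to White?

8

White to move; king on g3.
In check: no.
Legal moves: Kh4, Kg4, Kf4, Kh3, Kf3, Kh2, Kg2, Kf2.
Count: 8.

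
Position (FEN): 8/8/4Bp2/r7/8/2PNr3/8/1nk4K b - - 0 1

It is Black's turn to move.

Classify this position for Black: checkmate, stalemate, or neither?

Black to move; black king on c1.
In check: yes, from the white knight on d3.
Legal moves for Black: Kd2, Kc2, Kd1, Rxd3.
Black is in check but has 4 legal moves → neither.

neither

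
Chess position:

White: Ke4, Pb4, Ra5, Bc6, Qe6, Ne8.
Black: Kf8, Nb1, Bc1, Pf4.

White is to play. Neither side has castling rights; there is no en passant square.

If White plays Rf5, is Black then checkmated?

yes

After Rf5: black king on f8; in check: yes, from the white rook on f5.
King squares — e7: attacked by Qe6; f7: attacked by Rf5; g7: attacked by Ne8; e8: attacked by Bc6; g8: attacked by Qe6.
Black has no legal moves → checkmate.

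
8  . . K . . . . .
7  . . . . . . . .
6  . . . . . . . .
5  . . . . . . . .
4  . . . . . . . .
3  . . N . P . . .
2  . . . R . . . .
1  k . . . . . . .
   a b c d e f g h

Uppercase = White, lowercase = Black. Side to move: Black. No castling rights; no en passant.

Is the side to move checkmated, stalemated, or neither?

Black to move; black king on a1.
In check: no.
King squares — b1: attacked by Nc3; a2: attacked by Rd2; b2: attacked by Rd2.
Legal moves for Black: none.
Not in check and no legal moves → stalemate.

stalemate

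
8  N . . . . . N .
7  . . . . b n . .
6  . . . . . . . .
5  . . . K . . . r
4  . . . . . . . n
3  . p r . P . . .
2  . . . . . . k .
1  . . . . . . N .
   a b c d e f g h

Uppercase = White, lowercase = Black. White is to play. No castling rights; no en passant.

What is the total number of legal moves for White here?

3

White to move; king on d5.
In check: yes, from the black rook on h5.
Legal moves: Ke6, Ke4, Kd4.
Count: 3.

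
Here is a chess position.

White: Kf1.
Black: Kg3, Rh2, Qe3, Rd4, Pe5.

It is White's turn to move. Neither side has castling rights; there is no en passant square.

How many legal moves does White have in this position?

White to move; king on f1.
In check: no.
Legal moves: none.
Count: 0.

0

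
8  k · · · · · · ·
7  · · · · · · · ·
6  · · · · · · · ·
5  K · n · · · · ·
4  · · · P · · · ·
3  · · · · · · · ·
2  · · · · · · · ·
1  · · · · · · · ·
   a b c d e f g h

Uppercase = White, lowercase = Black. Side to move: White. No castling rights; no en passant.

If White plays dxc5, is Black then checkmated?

no

After dxc5: black king on a8; in check: no.
Black is not in check, so this cannot be checkmate.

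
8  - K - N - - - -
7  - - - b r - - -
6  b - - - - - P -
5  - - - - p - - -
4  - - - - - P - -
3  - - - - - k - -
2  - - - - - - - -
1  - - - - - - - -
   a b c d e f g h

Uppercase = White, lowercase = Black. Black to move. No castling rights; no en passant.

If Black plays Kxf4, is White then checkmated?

no

After Kxf4: white king on b8; in check: no.
White is not in check, so this cannot be checkmate.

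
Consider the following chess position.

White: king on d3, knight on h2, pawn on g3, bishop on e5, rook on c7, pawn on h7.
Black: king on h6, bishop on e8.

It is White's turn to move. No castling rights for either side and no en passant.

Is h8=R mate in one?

After h8=R: black king on h6; in check: yes, from the white rook on h8.
Black has 2 legal replies: Kg6, Kg5.
In check but a legal move exists → not checkmate.

no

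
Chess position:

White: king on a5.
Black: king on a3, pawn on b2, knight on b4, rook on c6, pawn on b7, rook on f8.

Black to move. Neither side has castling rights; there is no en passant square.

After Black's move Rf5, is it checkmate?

After Rf5: white king on a5; in check: yes, from the black rook on f5.
King squares — a4: attacked by Ka3; b4: attacked by Ka3; b5: attacked by Rf5; a6: attacked by Nb4; b6: attacked by Rc6.
White has no legal moves → checkmate.

yes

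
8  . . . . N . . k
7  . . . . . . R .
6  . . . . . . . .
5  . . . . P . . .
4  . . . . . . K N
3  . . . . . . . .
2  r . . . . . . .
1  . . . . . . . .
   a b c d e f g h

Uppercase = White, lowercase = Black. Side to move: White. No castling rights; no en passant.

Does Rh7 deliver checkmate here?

After Rh7: black king on h8; in check: yes, from the white rook on h7.
Black has 2 legal replies: Kg8, Kxh7.
In check but a legal move exists → not checkmate.

no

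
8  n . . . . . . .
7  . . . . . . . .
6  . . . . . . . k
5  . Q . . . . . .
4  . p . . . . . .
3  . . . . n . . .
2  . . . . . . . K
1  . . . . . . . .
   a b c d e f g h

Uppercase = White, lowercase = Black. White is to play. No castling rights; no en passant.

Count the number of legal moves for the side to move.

White to move; king on h2.
In check: no.
Legal moves: Qe8, Qb8, Qd7, Qb7, Qc6+, Qb6+, Qa6+, Qh5+, Qg5+, Qf5, Qe5, Qd5, Qc5, Qa5, Qc4, Qxb4, Qa4, Qd3, Qe2, Qf1, Kh3, Kg3, Kh1, Kg1.
Count: 24.

24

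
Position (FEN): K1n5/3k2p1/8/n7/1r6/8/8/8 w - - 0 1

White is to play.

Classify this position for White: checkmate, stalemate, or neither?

White to move; white king on a8.
In check: no.
King squares — a7: attacked by Nc8; b7: attacked by Rb4; b8: attacked by Rb4.
Legal moves for White: none.
Not in check and no legal moves → stalemate.

stalemate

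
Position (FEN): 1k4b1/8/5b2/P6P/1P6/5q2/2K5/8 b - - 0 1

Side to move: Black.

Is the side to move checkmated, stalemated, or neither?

Black to move; black king on b8.
In check: no.
Legal moves for Black include: Bh7+, Bf7, Be6, Bd5, Bc4, Bb3+, Ba2, Kc8, Ka8, Kc7, Kb7, Ka7, Bh8, Bd8, Bg7, Be7, Bg5, Be5, ... (list truncated; more exist).
Black has legal moves and is not in check → neither.

neither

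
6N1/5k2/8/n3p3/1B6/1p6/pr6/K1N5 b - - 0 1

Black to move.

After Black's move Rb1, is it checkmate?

After Rb1: white king on a1; in check: yes, from the black rook on b1.
King squares — b1: attacked by Pa2; a2: attacked by Pb3; b2: attacked by Rb1.
White has no legal moves → checkmate.

yes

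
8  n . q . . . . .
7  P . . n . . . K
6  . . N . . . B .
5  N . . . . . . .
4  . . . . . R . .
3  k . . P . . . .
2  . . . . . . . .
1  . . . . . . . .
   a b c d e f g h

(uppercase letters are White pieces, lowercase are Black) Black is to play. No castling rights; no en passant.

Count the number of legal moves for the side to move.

Black to move; king on a3.
In check: no.
Legal moves: Qh8+, Qg8+, Qf8, Qe8, Qd8, Qb8, Qc7, Qb7, Qxc6, Qa6, Nc7, Nab6, Nf8+, Nb8, Nf6+, Ndb6, Ne5, Nc5, Kb2, Ka2.
Count: 20.

20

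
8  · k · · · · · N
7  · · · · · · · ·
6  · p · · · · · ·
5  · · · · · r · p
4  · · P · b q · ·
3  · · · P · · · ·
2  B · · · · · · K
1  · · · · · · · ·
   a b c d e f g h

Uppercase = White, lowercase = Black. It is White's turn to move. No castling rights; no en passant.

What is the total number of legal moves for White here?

White to move; king on h2.
In check: yes, from the black queen on f4.
Legal moves: Kh3, Kg1.
Count: 2.

2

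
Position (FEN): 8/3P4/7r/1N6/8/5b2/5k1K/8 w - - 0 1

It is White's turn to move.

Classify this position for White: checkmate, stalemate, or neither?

checkmate

White to move; white king on h2.
In check: yes, from the black rook on h6.
King squares — g1: attacked by Kf2; h1: attacked by Bf3; g2: attacked by Kf2; g3: attacked by Kf2; h3: attacked by Rh6.
Legal moves for White: none.
In check with no legal moves → checkmate.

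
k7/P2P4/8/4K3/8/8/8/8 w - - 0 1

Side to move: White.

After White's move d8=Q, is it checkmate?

After d8=Q: black king on a8; in check: yes, from the white queen on d8.
Black has 2 legal replies: Kb7, Kxa7.
In check but a legal move exists → not checkmate.

no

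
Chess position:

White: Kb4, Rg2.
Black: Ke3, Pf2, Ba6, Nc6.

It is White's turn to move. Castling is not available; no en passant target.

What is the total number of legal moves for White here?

5

White to move; king on b4.
In check: yes, from the black knight on c6.
Legal moves: Kc5, Ka4, Kc3, Kb3, Ka3.
Count: 5.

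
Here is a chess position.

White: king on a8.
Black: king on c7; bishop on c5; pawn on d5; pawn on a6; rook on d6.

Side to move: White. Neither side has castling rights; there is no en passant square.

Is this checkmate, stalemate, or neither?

White to move; white king on a8.
In check: no.
King squares — a7: attacked by Bc5; b7: attacked by Kc7; b8: attacked by Kc7.
Legal moves for White: none.
Not in check and no legal moves → stalemate.

stalemate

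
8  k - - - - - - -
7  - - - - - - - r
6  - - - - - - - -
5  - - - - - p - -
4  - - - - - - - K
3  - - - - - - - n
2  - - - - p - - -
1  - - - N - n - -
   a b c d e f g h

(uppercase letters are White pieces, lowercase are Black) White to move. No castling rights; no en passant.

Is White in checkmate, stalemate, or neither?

checkmate

White to move; white king on h4.
In check: yes, from the black rook on h7.
King squares — g3: attacked by Nf1; h3: attacked by Rh7; g4: attacked by Pf5; g5: attacked by Nh3; h5: attacked by Rh7.
Legal moves for White: none.
In check with no legal moves → checkmate.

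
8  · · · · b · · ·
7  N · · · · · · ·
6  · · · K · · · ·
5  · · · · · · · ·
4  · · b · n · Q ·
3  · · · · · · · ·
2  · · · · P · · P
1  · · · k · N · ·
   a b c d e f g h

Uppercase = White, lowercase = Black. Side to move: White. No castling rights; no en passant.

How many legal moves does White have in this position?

4

White to move; king on d6.
In check: yes, from the black knight on e4.
Legal moves: Ke7, Kc7, Ke5, Qxe4.
Count: 4.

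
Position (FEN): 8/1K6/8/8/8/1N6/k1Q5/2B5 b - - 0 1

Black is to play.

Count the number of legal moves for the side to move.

0

Black to move; king on a2.
In check: yes, from the white queen on c2.
Legal moves: none.
Count: 0.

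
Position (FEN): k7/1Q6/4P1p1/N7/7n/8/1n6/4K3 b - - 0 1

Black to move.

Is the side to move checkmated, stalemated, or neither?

checkmate

Black to move; black king on a8.
In check: yes, from the white queen on b7.
King squares — a7: attacked by Qb7; b7: attacked by Na5; b8: attacked by Qb7.
Legal moves for Black: none.
In check with no legal moves → checkmate.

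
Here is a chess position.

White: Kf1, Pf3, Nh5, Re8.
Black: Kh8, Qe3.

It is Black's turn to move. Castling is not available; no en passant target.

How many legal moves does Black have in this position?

Black to move; king on h8.
In check: yes, from the white rook on e8.
Legal moves: Kh7, Qxe8.
Count: 2.

2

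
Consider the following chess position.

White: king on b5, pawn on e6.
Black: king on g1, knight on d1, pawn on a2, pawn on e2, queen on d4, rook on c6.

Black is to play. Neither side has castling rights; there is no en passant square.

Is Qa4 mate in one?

After Qa4: white king on b5; in check: yes, from the black queen on a4.
White has 1 legal reply: Kxa4.
In check but a legal move exists → not checkmate.

no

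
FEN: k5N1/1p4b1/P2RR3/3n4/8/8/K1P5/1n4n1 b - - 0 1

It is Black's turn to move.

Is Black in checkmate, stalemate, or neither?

Black to move; black king on a8.
In check: no.
Legal moves for Black include: Kb8, Ka7, Bh8, Bf8, Bh6, Bf6, Be5, Bd4, Bc3, Bb2, Ba1, Ne7, Nc7, Nf6, Nb6, Nf4, Nb4+, Ne3, ... (list truncated; more exist).
Black has legal moves and is not in check → neither.

neither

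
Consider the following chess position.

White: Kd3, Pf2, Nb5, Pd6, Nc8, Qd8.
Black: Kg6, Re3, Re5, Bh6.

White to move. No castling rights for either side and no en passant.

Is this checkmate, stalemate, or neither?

neither

White to move; white king on d3.
In check: yes, from the black rook on e3.
Legal moves for White: Kd4, Kc4, Kd2, Kc2, fxe3.
White is in check but has 5 legal moves → neither.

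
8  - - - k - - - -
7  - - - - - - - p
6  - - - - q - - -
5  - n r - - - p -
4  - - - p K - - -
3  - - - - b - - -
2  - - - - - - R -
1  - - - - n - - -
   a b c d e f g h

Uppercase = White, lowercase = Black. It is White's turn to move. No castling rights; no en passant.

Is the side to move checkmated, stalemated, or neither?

checkmate

White to move; white king on e4.
In check: yes, from the black queen on e6.
King squares — d3: attacked by Ne1; e3: attacked by Pd4; f3: attacked by Ne1; d4: attacked by Be3; f4: attacked by Be3; d5: attacked by Rc5; e5: attacked by Rc5; f5: attacked by Rc5.
Legal moves for White: none.
In check with no legal moves → checkmate.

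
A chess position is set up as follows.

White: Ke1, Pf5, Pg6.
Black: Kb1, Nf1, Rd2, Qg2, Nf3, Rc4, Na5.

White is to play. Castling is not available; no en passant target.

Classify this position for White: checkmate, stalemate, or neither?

White to move; white king on e1.
In check: yes, from the black knight on f3.
King squares — d1: attacked by Rd2; f1: attacked by Qg2; d2: attacked by Nf1; e2: attacked by Rd2; f2: attacked by Rd2.
Legal moves for White: none.
In check with no legal moves → checkmate.

checkmate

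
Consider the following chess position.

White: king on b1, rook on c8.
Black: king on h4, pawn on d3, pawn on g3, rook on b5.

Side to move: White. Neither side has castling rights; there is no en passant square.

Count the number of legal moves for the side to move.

3

White to move; king on b1.
In check: yes, from the black rook on b5.
Legal moves: Ka2, Kc1, Ka1.
Count: 3.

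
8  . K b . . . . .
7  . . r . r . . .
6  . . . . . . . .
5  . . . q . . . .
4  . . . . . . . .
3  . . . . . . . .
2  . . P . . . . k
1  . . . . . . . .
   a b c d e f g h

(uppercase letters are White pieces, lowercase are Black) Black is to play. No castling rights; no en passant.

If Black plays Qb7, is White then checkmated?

After Qb7: white king on b8; in check: yes, from the black queen on b7.
King squares — a7: attacked by Qb7; b7: attacked by Rc7; c7: attacked by Qb7; a8: attacked by Qb7; c8: attacked by Qb7.
White has no legal moves → checkmate.

yes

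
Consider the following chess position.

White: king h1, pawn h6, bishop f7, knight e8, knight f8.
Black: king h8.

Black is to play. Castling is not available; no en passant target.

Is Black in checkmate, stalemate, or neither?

stalemate

Black to move; black king on h8.
In check: no.
King squares — g7: attacked by Ph6; h7: attacked by Nf8; g8: attacked by Bf7.
Legal moves for Black: none.
Not in check and no legal moves → stalemate.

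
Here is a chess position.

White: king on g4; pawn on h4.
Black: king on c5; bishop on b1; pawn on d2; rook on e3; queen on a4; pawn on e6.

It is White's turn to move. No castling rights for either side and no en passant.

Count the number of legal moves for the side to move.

White to move; king on g4.
In check: yes, from the black queen on a4.
Legal moves: Kh5, Kg5.
Count: 2.

2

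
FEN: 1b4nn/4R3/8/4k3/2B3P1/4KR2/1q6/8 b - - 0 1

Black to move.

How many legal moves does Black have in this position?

Black to move; king on e5.
In check: yes, from the white rook on e7.
Legal moves: Kd6, Nxe7.
Count: 2.

2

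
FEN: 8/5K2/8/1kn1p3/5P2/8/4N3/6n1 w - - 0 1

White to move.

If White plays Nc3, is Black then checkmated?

After Nc3: black king on b5; in check: yes, from the white knight on c3.
Black has 6 legal replies: Kc6, Kb6, Ka6, Ka5, Kc4, Kb4.
In check but a legal move exists → not checkmate.

no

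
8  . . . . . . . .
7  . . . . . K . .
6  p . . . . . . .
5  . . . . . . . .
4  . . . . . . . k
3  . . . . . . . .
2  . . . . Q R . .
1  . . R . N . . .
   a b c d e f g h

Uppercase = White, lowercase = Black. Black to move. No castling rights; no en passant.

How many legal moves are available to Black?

Black to move; king on h4.
In check: no.
Legal moves: Kg5, Kh3, Kg3, a5.
Count: 4.

4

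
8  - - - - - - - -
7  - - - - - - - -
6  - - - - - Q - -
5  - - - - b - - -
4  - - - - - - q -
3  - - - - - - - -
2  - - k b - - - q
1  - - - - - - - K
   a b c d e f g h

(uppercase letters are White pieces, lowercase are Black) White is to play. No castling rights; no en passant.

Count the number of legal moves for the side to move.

0

White to move; king on h1.
In check: yes, from the black queen on h2.
Legal moves: none.
Count: 0.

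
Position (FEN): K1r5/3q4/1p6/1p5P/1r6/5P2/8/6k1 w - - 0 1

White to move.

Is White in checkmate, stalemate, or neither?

White to move; white king on a8.
In check: yes, from the black rook on c8.
King squares — a7: attacked by Qd7; b7: attacked by Qd7; b8: attacked by Rc8.
Legal moves for White: none.
In check with no legal moves → checkmate.

checkmate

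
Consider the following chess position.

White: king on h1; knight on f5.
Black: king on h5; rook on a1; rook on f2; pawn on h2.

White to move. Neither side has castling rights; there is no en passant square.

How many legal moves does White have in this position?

0

White to move; king on h1.
In check: yes, from the black rook on a1.
Legal moves: none.
Count: 0.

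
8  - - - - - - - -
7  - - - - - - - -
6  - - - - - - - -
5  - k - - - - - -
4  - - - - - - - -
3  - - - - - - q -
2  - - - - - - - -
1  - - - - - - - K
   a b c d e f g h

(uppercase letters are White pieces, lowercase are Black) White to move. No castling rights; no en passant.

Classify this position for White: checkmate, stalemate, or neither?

White to move; white king on h1.
In check: no.
King squares — g1: attacked by Qg3; g2: attacked by Qg3; h2: attacked by Qg3.
Legal moves for White: none.
Not in check and no legal moves → stalemate.

stalemate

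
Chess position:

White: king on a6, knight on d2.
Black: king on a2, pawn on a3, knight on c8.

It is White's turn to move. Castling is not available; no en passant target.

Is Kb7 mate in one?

After Kb7: black king on a2; in check: no.
Black is not in check, so this cannot be checkmate.

no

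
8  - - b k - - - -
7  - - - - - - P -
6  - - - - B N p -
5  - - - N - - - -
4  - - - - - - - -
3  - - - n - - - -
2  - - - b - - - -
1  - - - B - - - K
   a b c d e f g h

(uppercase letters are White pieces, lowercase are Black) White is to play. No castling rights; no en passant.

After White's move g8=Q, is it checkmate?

After g8=Q: black king on d8; in check: yes, from the white queen on g8.
King squares — c7: attacked by Nd5; d7: attacked by Be6; e7: attacked by Nd5; c8: own bishop; e8: attacked by Nf6.
Black has no legal moves → checkmate.

yes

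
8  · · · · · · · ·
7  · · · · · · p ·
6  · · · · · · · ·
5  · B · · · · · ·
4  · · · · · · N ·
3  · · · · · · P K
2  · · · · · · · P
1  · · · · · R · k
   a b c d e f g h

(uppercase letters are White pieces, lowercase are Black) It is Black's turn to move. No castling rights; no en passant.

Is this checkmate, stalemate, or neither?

checkmate

Black to move; black king on h1.
In check: yes, from the white rook on f1.
King squares — g1: attacked by Rf1; g2: attacked by Kh3; h2: attacked by Kh3.
Legal moves for Black: none.
In check with no legal moves → checkmate.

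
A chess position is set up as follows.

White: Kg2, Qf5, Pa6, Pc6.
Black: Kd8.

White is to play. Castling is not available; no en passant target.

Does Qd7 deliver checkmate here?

After Qd7: black king on d8; in check: yes, from the white queen on d7.
King squares — c7: attacked by Qd7; d7: attacked by Pc6; e7: attacked by Qd7; c8: attacked by Qd7; e8: attacked by Qd7.
Black has no legal moves → checkmate.

yes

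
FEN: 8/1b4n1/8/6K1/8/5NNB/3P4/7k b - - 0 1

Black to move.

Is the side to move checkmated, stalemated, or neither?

Black to move; black king on h1.
In check: yes, from the white knight on g3.
King squares — g1: attacked by Nf3; g2: attacked by Bh3; h2: attacked by Nf3.
Legal moves for Black: none.
In check with no legal moves → checkmate.

checkmate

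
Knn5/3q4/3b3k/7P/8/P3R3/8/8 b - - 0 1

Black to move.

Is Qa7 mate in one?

yes

After Qa7: white king on a8; in check: yes, from the black queen on a7.
King squares — a7: attacked by Nc8; b7: attacked by Qa7; b8: attacked by Bd6.
White has no legal moves → checkmate.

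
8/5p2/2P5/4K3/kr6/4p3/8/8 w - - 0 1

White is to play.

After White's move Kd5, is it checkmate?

After Kd5: black king on a4; in check: no.
Black is not in check, so this cannot be checkmate.

no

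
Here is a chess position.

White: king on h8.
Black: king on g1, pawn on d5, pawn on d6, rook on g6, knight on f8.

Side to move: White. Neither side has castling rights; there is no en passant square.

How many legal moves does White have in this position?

0

White to move; king on h8.
In check: no.
Legal moves: none.
Count: 0.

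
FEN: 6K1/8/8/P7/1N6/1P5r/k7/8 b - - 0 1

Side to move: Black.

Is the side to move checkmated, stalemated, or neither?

neither

Black to move; black king on a2.
In check: yes, from the white knight on b4.
King squares — a1: available; b1: available; b2: available; a3: available; b3: available.
Legal moves for Black: Kxb3, Ka3, Kb2, Kb1, Ka1.
Black is in check but has 5 legal moves → neither.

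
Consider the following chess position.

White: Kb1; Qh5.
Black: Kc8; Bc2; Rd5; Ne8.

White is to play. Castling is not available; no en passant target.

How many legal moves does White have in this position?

White to move; king on b1.
In check: yes, from the black bishop on c2.
Legal moves: Kxc2, Kb2, Ka2, Kc1, Ka1.
Count: 5.

5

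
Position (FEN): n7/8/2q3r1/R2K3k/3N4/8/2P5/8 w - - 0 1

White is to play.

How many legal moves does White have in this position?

2

White to move; king on d5.
In check: yes, from the black queen on c6.
Legal moves: Ke5, Nxc6.
Count: 2.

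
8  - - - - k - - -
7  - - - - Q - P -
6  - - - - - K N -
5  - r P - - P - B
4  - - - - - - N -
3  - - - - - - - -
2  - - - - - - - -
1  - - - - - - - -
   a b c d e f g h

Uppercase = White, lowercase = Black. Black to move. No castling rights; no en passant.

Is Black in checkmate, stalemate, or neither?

Black to move; black king on e8.
In check: yes, from the white queen on e7.
King squares — d7: attacked by Qe7; e7: attacked by Kf6; f7: attacked by Kf6; d8: attacked by Qe7; f8: attacked by Ng6.
Legal moves for Black: none.
In check with no legal moves → checkmate.

checkmate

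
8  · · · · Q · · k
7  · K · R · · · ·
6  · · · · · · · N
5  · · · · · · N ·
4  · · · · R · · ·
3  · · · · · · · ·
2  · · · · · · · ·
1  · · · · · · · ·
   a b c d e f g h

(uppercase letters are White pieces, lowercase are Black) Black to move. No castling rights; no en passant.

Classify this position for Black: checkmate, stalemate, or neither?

Black to move; black king on h8.
In check: yes, from the white queen on e8.
King squares — g7: attacked by Rd7; h7: attacked by Ng5; g8: attacked by Nh6.
Legal moves for Black: none.
In check with no legal moves → checkmate.

checkmate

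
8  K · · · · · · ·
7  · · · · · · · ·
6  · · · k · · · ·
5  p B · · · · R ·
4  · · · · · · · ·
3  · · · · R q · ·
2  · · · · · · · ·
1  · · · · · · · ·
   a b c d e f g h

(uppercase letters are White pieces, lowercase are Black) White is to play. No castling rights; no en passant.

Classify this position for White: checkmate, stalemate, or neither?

neither

White to move; white king on a8.
In check: yes, from the black queen on f3.
King squares — a7: available; b7: attacked by Qf3; b8: available.
Legal moves for White: Kb8, Ka7, Rd5+, Bc6, Re4, Rxf3.
White is in check but has 6 legal moves → neither.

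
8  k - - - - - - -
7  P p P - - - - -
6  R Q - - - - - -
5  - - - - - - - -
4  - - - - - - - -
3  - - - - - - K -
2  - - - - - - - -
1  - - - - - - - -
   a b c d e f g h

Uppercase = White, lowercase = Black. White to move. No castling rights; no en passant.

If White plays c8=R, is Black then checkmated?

After c8=R: black king on a8; in check: yes, from the white rook on c8.
King squares — a7: attacked by Ra6; b7: own pawn; b8: attacked by Pa7.
Black has no legal moves → checkmate.

yes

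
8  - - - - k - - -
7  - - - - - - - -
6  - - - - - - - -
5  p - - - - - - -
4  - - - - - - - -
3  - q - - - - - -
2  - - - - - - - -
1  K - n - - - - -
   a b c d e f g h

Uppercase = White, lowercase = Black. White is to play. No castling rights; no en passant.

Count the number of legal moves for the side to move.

White to move; king on a1.
In check: no.
Legal moves: none.
Count: 0.

0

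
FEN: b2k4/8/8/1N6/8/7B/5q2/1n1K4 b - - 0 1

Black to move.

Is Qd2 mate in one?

After Qd2: white king on d1; in check: yes, from the black queen on d2.
King squares — c1: attacked by Qd2; e1: attacked by Qd2; c2: attacked by Qd2; d2: attacked by Nb1; e2: attacked by Qd2.
White has no legal moves → checkmate.

yes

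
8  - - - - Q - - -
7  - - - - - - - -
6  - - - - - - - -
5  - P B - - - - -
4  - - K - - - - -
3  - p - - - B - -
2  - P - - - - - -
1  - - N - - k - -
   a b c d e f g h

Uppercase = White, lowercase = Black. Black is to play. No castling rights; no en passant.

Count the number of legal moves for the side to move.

0

Black to move; king on f1.
In check: no.
Legal moves: none.
Count: 0.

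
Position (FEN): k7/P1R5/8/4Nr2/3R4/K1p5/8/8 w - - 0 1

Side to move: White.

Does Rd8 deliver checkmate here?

yes

After Rd8: black king on a8; in check: yes, from the white rook on d8.
King squares — a7: attacked by Rc7; b7: attacked by Rc7; b8: attacked by Pa7.
Black has no legal moves → checkmate.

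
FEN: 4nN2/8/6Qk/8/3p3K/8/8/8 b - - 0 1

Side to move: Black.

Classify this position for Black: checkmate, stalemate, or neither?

checkmate

Black to move; black king on h6.
In check: yes, from the white queen on g6.
King squares — g5: attacked by Kh4; h5: attacked by Kh4; g6: attacked by Nf8; g7: attacked by Qg6; h7: attacked by Qg6.
Legal moves for Black: none.
In check with no legal moves → checkmate.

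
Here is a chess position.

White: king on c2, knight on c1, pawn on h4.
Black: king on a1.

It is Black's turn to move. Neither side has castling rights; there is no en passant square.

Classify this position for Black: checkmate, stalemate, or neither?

stalemate

Black to move; black king on a1.
In check: no.
King squares — b1: attacked by Kc2; a2: attacked by Nc1; b2: attacked by Kc2.
Legal moves for Black: none.
Not in check and no legal moves → stalemate.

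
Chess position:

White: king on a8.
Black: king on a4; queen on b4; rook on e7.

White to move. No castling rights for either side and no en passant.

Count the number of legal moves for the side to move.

White to move; king on a8.
In check: no.
Legal moves: none.
Count: 0.

0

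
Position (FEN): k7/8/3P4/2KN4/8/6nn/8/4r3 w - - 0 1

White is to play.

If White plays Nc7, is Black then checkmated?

After Nc7: black king on a8; in check: yes, from the white knight on c7.
Black has 3 legal replies: Kb8, Kb7, Ka7.
In check but a legal move exists → not checkmate.

no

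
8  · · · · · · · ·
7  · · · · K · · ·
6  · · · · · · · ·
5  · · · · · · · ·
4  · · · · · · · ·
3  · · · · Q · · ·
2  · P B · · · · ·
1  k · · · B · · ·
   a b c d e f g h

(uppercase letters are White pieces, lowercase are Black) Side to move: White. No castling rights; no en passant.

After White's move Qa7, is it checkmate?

After Qa7: black king on a1; in check: yes, from the white queen on a7.
Black has 1 legal reply: Kxb2.
In check but a legal move exists → not checkmate.

no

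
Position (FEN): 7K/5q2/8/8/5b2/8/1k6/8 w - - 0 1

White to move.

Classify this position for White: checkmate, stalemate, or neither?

White to move; white king on h8.
In check: no.
King squares — g7: attacked by Qf7; h7: attacked by Qf7; g8: attacked by Qf7.
Legal moves for White: none.
Not in check and no legal moves → stalemate.

stalemate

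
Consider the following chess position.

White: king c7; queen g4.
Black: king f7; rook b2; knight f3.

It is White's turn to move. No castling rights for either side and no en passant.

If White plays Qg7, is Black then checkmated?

After Qg7: black king on f7; in check: yes, from the white queen on g7.
Black has 3 legal replies: Ke8, Kxg7, Ke6.
In check but a legal move exists → not checkmate.

no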